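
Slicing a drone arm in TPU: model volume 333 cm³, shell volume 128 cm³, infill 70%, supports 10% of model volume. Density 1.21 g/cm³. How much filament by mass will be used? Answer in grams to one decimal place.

Volume inside the shell = 333 − 128 = 205 cm³.
Deposited infill = 0.70 × 205 = 143.5 cm³.
Support = 0.10 × 333 = 33.3 cm³.
Total printed volume = 128 + 143.5 + 33.3, so 304.8 cm³.
Mass = 304.8 × 1.21, so 368.808 g.

368.8 g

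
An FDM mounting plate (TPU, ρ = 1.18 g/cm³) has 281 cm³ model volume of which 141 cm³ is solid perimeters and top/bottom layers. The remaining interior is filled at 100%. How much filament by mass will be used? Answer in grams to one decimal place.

331.6 g

Volume inside the shell = 281 − 141, so 140 cm³.
Infill volume: 1.00 × 140 → 140 cm³.
Total printed volume = 141 + 140, so 281 cm³.
Mass: 281 × 1.18 → 331.58 g.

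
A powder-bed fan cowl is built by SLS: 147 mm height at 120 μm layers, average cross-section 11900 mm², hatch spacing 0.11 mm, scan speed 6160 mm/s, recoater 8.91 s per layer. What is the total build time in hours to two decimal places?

9.01 hours

Number of layers: 147 / 0.12 → 1225 (rounded up).
Per-layer scan distance: 11900 / 0.11 → 108181.8 mm.
Scan time per layer: 108181.8 / 6160 → 17.562 s.
Layer cycle = 17.562 + 8.91, so 26.472 s.
Total: 1225 × 26.472 s = 32428.2 s → 9.01 hours.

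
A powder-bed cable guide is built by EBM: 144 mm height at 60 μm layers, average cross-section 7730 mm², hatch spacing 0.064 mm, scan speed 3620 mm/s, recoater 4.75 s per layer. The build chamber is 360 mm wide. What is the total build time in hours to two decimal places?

25.41 hours

Layers = ⌈144/0.06⌉ = 2400.
Hatch length per layer = 7730 / 0.064, so 120781.3 mm.
Scan time per layer = 120781.3 / 3620 = 33.365 s.
Per-layer time = 33.365 + 4.75 = 38.115 s.
Total: 2400 × 38.115 s = 91476 s → 25.41 hours.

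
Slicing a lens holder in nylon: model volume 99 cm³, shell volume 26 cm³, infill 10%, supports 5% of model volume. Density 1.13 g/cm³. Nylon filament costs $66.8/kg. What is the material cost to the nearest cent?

Volume inside the shell = 99 − 26, so 73 cm³.
Infill deposited = 0.10 × 73 = 7.3 cm³.
Support = 0.05 × 99 = 4.95 cm³.
Total printed volume = 26 + 7.3 + 4.95 = 38.25 cm³.
Mass = 38.25 × 1.13 = 43.2225 g.
Cost = 43.2225 g / 1000 × $66.8/kg = $2.89.

$2.89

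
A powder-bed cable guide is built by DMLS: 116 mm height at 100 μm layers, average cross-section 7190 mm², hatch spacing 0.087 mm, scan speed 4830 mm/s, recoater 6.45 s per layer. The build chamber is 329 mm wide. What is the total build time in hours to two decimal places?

Number of layers: 116 / 0.1 → 1160 (rounded up).
Scan path per layer: 7190 / 0.087 → 82643.7 mm.
Per-layer scan time = 82643.7 / 4830, so 17.1105 s.
Per-layer time: 17.1105 + 6.45 → 23.5605 s.
1160 layers × 23.5605 s/layer = 27330.18 s, i.e. 7.59 hours.

7.59 hours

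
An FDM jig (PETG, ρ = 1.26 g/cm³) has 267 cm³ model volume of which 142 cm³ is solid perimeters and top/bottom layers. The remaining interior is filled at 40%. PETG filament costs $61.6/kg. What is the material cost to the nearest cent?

Volume inside the shell = 267 − 142 = 125 cm³.
Infill deposited = 0.40 × 125, so 50 cm³.
Total extruded: 142 + 50 → 192 cm³.
Mass = 192 × 1.26 = 241.92 g.
At $61.6/kg: 241.92/1000 × 61.6 = $14.90.

$14.90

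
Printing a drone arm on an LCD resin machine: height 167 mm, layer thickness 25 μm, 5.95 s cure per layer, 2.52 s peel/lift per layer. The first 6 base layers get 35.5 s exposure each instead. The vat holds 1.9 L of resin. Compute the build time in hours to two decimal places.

Layers = ⌈167/0.025⌉ = 6680.
Bottom layers = 6 × (35.5 + 2.52), so 228.12 s.
Remaining layers: 6674 × (5.95 + 2.52) → 56528.78 s.
Total = 228.12 + 56528.78 = 56756.9 s = 15.77 hours.

15.77 hours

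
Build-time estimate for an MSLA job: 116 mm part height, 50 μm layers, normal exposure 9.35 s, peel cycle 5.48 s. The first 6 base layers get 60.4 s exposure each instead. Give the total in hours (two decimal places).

Layer count = ceil(116 / 0.05) = 2320.
Bottom layers: 6 × (60.4 + 5.48) → 395.28 s.
Regular layers = 2314 × (9.35 + 5.48) = 34316.62 s.
Total = 395.28 + 34316.62 = 34711.9 s = 9.64 hours.

9.64 hours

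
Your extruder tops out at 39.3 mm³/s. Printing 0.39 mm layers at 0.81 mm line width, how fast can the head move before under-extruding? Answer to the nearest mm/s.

Bead cross-section: 0.39 × 0.81 → 0.3159 mm².
Max speed = 39.3 / 0.3159 = 124.41 ≈ 124 mm/s.

124 mm/s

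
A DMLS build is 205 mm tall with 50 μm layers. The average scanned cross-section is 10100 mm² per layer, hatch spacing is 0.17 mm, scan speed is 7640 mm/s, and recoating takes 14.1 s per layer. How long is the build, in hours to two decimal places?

Layer count = ceil(205 / 0.05) = 4100.
Hatch length per layer = 10100 / 0.17, so 59411.8 mm.
Laser time per layer = 59411.8 / 7640, so 7.7764 s.
Layer cycle: 7.7764 + 14.1 → 21.8764 s.
Build time = 4100 × 21.8764 = 89693.24 s = 24.91 hours.

24.91 hours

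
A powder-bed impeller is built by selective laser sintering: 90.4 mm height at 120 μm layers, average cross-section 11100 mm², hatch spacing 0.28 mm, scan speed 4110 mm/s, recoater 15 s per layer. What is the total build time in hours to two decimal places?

Layers = ⌈90.4/0.12⌉ = 754.
Hatch length per layer = 11100 / 0.28, so 39642.9 mm.
Per-layer scan time: 39642.9 / 4110 → 9.6455 s.
Time per layer = 9.6455 + 15 = 24.6455 s.
754 layers × 24.6455 s/layer = 18582.707 s, i.e. 5.16 hours.

5.16 hours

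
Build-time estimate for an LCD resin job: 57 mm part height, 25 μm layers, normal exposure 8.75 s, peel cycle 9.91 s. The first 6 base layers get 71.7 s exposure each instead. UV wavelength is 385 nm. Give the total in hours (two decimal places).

Number of layers: 57 / 0.025 → 2280 (rounded up).
Bottom layers: 6 × (71.7 + 9.91) → 489.66 s.
Regular layers = 2274 × (8.75 + 9.91) = 42432.84 s.
Total = 489.66 + 42432.84 = 42922.5 s = 11.92 hours.

11.92 hours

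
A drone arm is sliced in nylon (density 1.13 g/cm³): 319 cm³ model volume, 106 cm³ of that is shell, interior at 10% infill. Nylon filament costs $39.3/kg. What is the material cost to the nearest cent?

$5.65

Infill region = 319 − 106, so 213 cm³.
Infill deposited = 0.10 × 213 = 21.3 cm³.
Deposited volume = 106 + 21.3 = 127.3 cm³.
Mass = 127.3 × 1.13, so 143.849 g.
Cost = 143.849 g / 1000 × $39.3/kg = $5.65.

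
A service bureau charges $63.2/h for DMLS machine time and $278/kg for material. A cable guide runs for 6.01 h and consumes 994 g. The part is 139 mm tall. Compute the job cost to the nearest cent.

$656.16

Machine-time cost = 63.2 × 6.01, so $379.832.
Material cost = 278 × 994/1000 = $276.332.
Total = 379.832 + 276.332 = 656.164 ≈ $656.16.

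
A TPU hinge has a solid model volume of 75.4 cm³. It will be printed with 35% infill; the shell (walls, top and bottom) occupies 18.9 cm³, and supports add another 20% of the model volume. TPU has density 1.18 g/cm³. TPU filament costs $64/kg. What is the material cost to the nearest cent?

Infill region: 75.4 − 18.9 → 56.5 cm³.
Deposited infill: 0.35 × 56.5 → 19.775 cm³.
Support = 0.20 × 75.4 = 15.08 cm³.
Deposited volume = 18.9 + 19.775 + 15.08 = 53.755 cm³.
Mass = 53.755 × 1.18 = 63.4309 g.
At $64/kg: 63.4309/1000 × 64 = $4.06.

$4.06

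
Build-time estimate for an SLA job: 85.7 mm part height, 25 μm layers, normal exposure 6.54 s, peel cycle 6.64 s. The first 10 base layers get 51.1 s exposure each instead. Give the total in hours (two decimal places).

Layers = ⌈85.7/0.025⌉ = 3428.
Burn-in layers = 10 × (51.1 + 6.64), so 577.4 s.
Regular layers = 3418 × (6.54 + 6.64) = 45049.24 s.
Total = 577.4 + 45049.24 = 45626.64 s = 12.67 hours.

12.67 hours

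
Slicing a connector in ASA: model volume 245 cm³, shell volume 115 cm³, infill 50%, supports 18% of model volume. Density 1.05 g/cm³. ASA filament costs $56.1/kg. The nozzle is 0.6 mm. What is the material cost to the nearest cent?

$13.20

Infill region = 245 − 115, so 130 cm³.
Deposited infill: 0.50 × 130 → 65 cm³.
Support: 0.18 × 245 → 44.1 cm³.
Total printed volume: 115 + 65 + 44.1 → 224.1 cm³.
Mass = 224.1 × 1.05 = 235.305 g.
At $56.1/kg: 235.305/1000 × 56.1 = $13.20.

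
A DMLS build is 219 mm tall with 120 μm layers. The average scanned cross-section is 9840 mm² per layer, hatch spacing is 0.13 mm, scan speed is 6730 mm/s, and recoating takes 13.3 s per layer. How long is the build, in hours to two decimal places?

12.44 hours

Layer count = ceil(219 / 0.12) = 1825.
Per-layer scan distance = 9840 / 0.13, so 75692.3 mm.
Laser time per layer = 75692.3 / 6730, so 11.247 s.
Time per layer = 11.247 + 13.3 = 24.547 s.
Total: 1825 × 24.547 s = 44798.275 s → 12.44 hours.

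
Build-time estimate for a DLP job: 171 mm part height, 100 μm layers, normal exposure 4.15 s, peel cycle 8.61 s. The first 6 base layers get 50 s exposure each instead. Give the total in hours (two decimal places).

Number of layers: 171 / 0.1 → 1710 (rounded up).
Base layers: 6 × (50 + 8.61) → 351.66 s.
Normal layers = 1704 × (4.15 + 8.61), so 21743.04 s.
Sum: 351.66 + 21743.04 = 22094.7 s → 6.14 hours.

6.14 hours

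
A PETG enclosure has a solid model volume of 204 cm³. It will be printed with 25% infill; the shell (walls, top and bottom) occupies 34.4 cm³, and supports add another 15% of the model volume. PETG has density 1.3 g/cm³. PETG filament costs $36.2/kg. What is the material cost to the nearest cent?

$5.05

Volume inside the shell = 204 − 34.4, so 169.6 cm³.
Deposited infill = 0.25 × 169.6 = 42.4 cm³.
Support = 0.15 × 204, so 30.6 cm³.
Total printed volume: 34.4 + 42.4 + 30.6 → 107.4 cm³.
Mass = 107.4 × 1.3, so 139.62 g.
Cost = 139.62 g / 1000 × $36.2/kg = $5.05.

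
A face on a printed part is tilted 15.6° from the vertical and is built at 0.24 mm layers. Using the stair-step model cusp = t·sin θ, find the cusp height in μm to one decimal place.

64.5 μm

sin(15.6°) = 0.2689, so cusp = 0.24 × 0.2689 = 0.064536 mm → 64.5 μm.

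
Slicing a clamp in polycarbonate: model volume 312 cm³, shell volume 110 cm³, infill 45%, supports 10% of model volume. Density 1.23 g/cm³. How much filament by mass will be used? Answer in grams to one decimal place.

285.5 g

Interior volume = 312 − 110 = 202 cm³.
Deposited infill = 0.45 × 202 = 90.9 cm³.
Support = 0.10 × 312, so 31.2 cm³.
Total printed volume = 110 + 90.9 + 31.2 = 232.1 cm³.
Mass = 232.1 × 1.23 = 285.483 g.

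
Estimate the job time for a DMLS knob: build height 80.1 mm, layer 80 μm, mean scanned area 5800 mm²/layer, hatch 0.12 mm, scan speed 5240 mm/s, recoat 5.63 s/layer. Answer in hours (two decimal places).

4.13 hours

Number of layers: 80.1 / 0.08 → 1002 (rounded up).
Per-layer scan distance = 5800 / 0.12 = 48333.3 mm.
Per-layer scan time: 48333.3 / 5240 → 9.2239 s.
Layer cycle = 9.2239 + 5.63, so 14.8539 s.
Build time = 1002 × 14.8539 = 14883.6078 s = 4.13 hours.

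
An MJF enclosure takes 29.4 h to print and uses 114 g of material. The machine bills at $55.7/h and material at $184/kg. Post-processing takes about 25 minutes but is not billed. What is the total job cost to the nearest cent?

Time charge = 55.7 × 29.4, so $1637.58.
Material charge: 184 × 114/1000 → $20.976.
Total = 1637.58 + 20.976 = 1658.556 ≈ $1658.56.

$1658.56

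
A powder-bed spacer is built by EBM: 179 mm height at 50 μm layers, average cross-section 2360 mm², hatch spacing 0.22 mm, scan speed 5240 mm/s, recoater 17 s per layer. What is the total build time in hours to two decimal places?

18.94 hours

Number of layers: 179 / 0.05 → 3580 (rounded up).
Hatch length per layer = 2360 / 0.22 = 10727.3 mm.
Per-layer scan time = 10727.3 / 5240 = 2.0472 s.
Layer cycle = 2.0472 + 17, so 19.0472 s.
Build time = 3580 × 19.0472 = 68188.976 s = 18.94 hours.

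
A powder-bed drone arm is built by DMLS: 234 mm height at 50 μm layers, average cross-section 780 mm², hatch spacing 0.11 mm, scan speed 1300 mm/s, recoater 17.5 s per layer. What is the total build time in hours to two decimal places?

29.84 hours

Layers = ⌈234/0.05⌉ = 4680.
Scan path per layer = 780 / 0.11 = 7090.9 mm.
Scan time per layer = 7090.9 / 1300, so 5.4545 s.
Layer cycle: 5.4545 + 17.5 → 22.9545 s.
Build time = 4680 × 22.9545 = 107427.06 s = 29.84 hours.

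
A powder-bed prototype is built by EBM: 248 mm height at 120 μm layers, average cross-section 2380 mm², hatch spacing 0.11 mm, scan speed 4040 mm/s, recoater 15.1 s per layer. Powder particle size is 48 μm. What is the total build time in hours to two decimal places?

Layer count = ceil(248 / 0.12) = 2067.
Scan path per layer = 2380 / 0.11 = 21636.4 mm.
Beam time per layer = 21636.4 / 4040, so 5.3555 s.
Layer cycle: 5.3555 + 15.1 → 20.4555 s.
2067 layers × 20.4555 s/layer = 42281.5185 s, i.e. 11.74 hours.

11.74 hours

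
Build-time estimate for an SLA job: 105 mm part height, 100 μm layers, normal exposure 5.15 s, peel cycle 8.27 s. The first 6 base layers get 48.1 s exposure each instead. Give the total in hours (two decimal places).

Number of layers: 105 / 0.1 → 1050 (rounded up).
Base layers = 6 × (48.1 + 8.27), so 338.22 s.
Regular layers = 1044 × (5.15 + 8.27) = 14010.48 s.
Sum: 338.22 + 14010.48 = 14348.7 s → 3.99 hours.

3.99 hours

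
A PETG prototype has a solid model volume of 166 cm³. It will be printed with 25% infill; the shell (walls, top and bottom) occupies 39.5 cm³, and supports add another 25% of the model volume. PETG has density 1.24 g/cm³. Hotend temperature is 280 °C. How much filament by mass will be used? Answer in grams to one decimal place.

Interior volume = 166 − 39.5, so 126.5 cm³.
Deposited infill = 0.25 × 126.5 = 31.625 cm³.
Support = 0.25 × 166, so 41.5 cm³.
Total printed volume = 39.5 + 31.625 + 41.5, so 112.625 cm³.
Mass = 112.625 × 1.24, so 139.655 g.

139.7 g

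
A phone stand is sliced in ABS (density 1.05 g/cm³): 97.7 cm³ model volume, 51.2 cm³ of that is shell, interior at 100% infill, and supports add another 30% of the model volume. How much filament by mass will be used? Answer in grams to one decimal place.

Volume inside the shell: 97.7 − 51.2 → 46.5 cm³.
Deposited infill: 1.00 × 46.5 → 46.5 cm³.
Support = 0.30 × 97.7, so 29.31 cm³.
Total printed volume: 51.2 + 46.5 + 29.31 → 127.01 cm³.
Mass = 127.01 × 1.05, so 133.3605 g.

133.4 g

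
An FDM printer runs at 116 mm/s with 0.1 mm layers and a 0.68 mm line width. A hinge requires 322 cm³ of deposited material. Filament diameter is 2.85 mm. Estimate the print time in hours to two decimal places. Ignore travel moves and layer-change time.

11.34 hours

Bead cross-section = 0.1 × 0.68 = 0.068 mm².
Total extruded path = 322000/0.068 = 4735294.1 mm.
Time extruding = 4735294.1 / 116, so 40821.5 s.
In the requested units: 40821.5 s = 11.34 hours.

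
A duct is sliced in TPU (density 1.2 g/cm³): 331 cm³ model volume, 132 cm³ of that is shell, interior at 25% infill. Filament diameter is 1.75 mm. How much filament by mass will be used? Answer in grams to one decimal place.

218.1 g

Volume inside the shell: 331 − 132 → 199 cm³.
Infill deposited = 0.25 × 199 = 49.75 cm³.
Total extruded: 132 + 49.75 → 181.75 cm³.
Mass = 181.75 × 1.2, so 218.1 g.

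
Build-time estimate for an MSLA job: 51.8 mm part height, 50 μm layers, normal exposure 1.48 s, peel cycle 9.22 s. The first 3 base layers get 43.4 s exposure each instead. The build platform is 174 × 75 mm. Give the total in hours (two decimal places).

3.11 hours

Layers = ⌈51.8/0.05⌉ = 1036.
Burn-in layers = 3 × (43.4 + 9.22), so 157.86 s.
Remaining layers = 1033 × (1.48 + 9.22) = 11053.1 s.
Total = 157.86 + 11053.1 = 11210.96 s = 3.11 hours.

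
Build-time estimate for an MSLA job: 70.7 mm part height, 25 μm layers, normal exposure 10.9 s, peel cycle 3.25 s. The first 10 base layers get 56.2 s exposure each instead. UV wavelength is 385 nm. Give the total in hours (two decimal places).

11.24 hours

Layer count = ceil(70.7 / 0.025) = 2828.
Bottom layers = 10 × (56.2 + 3.25) = 594.5 s.
Normal layers = 2818 × (10.9 + 3.25) = 39874.7 s.
Total = 594.5 + 39874.7 = 40469.2 s = 11.24 hours.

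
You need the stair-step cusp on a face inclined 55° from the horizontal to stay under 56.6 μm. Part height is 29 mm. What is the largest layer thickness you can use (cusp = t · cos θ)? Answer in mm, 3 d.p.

t = h_c / cos θ = 0.0566 / 0.5736 = 0.099 mm.

0.099 mm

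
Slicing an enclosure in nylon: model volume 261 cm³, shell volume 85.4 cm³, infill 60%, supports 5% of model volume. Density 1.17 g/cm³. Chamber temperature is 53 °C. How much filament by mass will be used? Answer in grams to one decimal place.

238.5 g

Volume inside the shell = 261 − 85.4 = 175.6 cm³.
Infill deposited: 0.60 × 175.6 → 105.36 cm³.
Support = 0.05 × 261 = 13.05 cm³.
Total printed volume = 85.4 + 105.36 + 13.05 = 203.81 cm³.
Mass = 203.81 × 1.17 = 238.4577 g.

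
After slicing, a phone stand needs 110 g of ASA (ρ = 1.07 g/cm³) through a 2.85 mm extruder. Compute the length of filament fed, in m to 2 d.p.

Volume = 110 g / 1.07 g·cm⁻³ = 102.8037 cm³ = 102803.7 mm³.
Filament cross-section = π × (2.85/2)² = 6.3794 mm².
L = V/A = 102803.7/6.3794 = 16114.95 mm → 16.11 m.

16.11 m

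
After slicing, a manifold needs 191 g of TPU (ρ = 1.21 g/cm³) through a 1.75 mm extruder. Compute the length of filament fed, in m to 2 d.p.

Extruded volume: 191/1.21 = 157.8512 cm³ (157851.2 mm³).
A = π r² = π × 0.875² = 2.4053 mm².
Length = 157851.2 / 2.4053 = 65626.41 mm = 65.63 m.

65.63 m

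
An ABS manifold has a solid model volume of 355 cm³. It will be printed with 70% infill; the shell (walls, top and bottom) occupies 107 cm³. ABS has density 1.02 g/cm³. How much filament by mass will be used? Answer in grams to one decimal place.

Infill region = 355 − 107 = 248 cm³.
Infill volume = 0.70 × 248, so 173.6 cm³.
Total printed volume = 107 + 173.6 = 280.6 cm³.
Mass: 280.6 × 1.02 → 286.212 g.

286.2 g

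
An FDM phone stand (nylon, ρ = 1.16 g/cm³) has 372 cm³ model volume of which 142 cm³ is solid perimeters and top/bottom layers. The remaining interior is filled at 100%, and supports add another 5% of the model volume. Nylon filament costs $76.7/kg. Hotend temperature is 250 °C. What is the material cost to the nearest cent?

Interior volume = 372 − 142, so 230 cm³.
Infill volume = 1.00 × 230, so 230 cm³.
Support = 0.05 × 372 = 18.6 cm³.
Total extruded = 142 + 230 + 18.6, so 390.6 cm³.
Mass = 390.6 × 1.16, so 453.096 g.
Cost = 453.096 g / 1000 × $76.7/kg = $34.75.

$34.75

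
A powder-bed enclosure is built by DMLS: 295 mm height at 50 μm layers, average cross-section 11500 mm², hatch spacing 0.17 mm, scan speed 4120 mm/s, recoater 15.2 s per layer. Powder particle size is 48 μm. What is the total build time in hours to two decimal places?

51.82 hours

Number of layers: 295 / 0.05 → 5900 (rounded up).
Hatch length per layer = 11500 / 0.17, so 67647.1 mm.
Scan time per layer = 67647.1 / 4120 = 16.4192 s.
Layer cycle = 16.4192 + 15.2, so 31.6192 s.
Total: 5900 × 31.6192 s = 186553.28 s → 51.82 hours.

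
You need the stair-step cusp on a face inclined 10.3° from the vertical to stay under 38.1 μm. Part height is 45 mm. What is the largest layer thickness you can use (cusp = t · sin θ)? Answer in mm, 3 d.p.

0.213 mm

sin(10.3°) = 0.1788; t_max = 0.0381/0.1788 = 0.213 mm.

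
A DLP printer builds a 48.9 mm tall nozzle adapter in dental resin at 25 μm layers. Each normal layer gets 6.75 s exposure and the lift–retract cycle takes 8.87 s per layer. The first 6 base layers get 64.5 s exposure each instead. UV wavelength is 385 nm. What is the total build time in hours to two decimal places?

8.58 hours

Layer count = ceil(48.9 / 0.025) = 1956.
Bottom layers = 6 × (64.5 + 8.87) = 440.22 s.
Normal layers = 1950 × (6.75 + 8.87), so 30459 s.
Total = 440.22 + 30459 = 30899.22 s = 8.58 hours.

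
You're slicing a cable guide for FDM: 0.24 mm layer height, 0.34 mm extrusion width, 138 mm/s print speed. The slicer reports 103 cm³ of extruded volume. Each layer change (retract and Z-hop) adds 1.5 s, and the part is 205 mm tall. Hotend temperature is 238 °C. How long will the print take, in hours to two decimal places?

2.90 hours

Bead cross-section = 0.24 × 0.34, so 0.0816 mm².
Toolpath length = 103 cm³ / 0.0816 mm² = 103000 / 0.0816 = 1262254.9 mm.
Extrusion time = 1262254.9 / 138 = 9146.8 s.
Layers = ⌈205/0.24⌉ = 855.
Layer-change overhead = 855 × 1.5 = 1282.5 s.
Altogether 9146.8 + 1282.5 = 10429.3 s, i.e. 2.90 hours.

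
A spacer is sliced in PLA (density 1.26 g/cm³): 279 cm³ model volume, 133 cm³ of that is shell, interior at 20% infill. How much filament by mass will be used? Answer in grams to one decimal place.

Volume inside the shell = 279 − 133 = 146 cm³.
Deposited infill = 0.20 × 146, so 29.2 cm³.
Deposited volume = 133 + 29.2, so 162.2 cm³.
Mass = 162.2 × 1.26, so 204.372 g.

204.4 g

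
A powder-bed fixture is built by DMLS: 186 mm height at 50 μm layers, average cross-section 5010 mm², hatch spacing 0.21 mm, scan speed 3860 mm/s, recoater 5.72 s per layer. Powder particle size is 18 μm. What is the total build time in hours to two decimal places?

12.30 hours

Layer count = ceil(186 / 0.05) = 3720.
Hatch length per layer = 5010 / 0.21 = 23857.1 mm.
Scan time per layer = 23857.1 / 3860, so 6.1806 s.
Per-layer time = 6.1806 + 5.72, so 11.9006 s.
Build time = 3720 × 11.9006 = 44270.232 s = 12.30 hours.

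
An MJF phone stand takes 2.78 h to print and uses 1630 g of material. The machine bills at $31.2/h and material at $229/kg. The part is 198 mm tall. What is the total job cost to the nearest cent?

$460.01

Machine-time cost = 31.2 × 2.78, so $86.736.
Material charge = 229 × 1630/1000, so $373.27.
Total = 86.736 + 373.27 = 460.006 ≈ $460.01.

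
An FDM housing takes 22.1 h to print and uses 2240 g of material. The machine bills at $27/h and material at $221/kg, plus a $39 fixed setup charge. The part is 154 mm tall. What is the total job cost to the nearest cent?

$1130.74

Machine-time cost = 27 × 22.1 = $596.70.
Feedstock cost = 221 × 2240/1000, so $495.04.
Total = 596.70 + 495.04 + 39 = $1130.74.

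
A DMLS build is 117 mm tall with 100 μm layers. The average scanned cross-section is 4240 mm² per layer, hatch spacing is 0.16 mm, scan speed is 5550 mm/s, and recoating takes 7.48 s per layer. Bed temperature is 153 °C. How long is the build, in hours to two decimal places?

3.98 hours

Layer count = ceil(117 / 0.1) = 1170.
Per-layer scan distance = 4240 / 0.16 = 26500 mm.
Per-layer scan time: 26500 / 5550 → 4.7748 s.
Layer cycle: 4.7748 + 7.48 → 12.2548 s.
Total: 1170 × 12.2548 s = 14338.116 s → 3.98 hours.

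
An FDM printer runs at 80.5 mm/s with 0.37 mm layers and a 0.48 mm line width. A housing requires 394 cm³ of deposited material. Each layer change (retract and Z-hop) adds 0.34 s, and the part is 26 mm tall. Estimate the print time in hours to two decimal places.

Line area: 0.37 × 0.48 → 0.1776 mm².
Toolpath length = 394 cm³ / 0.1776 mm² = 394000 / 0.1776 = 2218468.5 mm.
Time extruding = 2218468.5 / 80.5 = 27558.6 s.
Number of layers: 26 / 0.37 → 71 (rounded up).
Z-hop total: 71 × 0.34 → 24.14 s.
Total = 27558.6 + 24.14 = 27582.74 s = 7.66 hours.

7.66 hours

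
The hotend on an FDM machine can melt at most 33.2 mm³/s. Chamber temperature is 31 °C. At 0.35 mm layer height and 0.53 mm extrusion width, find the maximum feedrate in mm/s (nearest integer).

179 mm/s

Extrusion cross-section = 0.35 × 0.53, so 0.1855 mm².
v_max = Q/A = 33.2/0.1855 = 178.98 mm/s → 179 mm/s.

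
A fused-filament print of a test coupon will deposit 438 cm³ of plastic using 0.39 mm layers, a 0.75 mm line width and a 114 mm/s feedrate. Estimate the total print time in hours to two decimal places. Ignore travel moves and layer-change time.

Bead cross-section = 0.39 × 0.75 = 0.2925 mm².
Total extruded path = 438000/0.2925 = 1497435.9 mm.
Extrusion time = 1497435.9 / 114 = 13135.4 s.
Converting: 13135.4 s = 3.65 hours.

3.65 hours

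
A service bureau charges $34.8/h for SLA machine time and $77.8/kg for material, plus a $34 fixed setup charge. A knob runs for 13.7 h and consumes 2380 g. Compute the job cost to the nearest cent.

$695.92

Machine-time cost = 34.8 × 13.7, so $476.76.
Feedstock cost = 77.8 × 2380/1000, so $185.164.
Total = 476.76 + 185.164 + 34 = 695.924 ≈ $695.92.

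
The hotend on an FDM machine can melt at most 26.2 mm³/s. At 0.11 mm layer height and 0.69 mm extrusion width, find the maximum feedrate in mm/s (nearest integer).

345 mm/s

Extrusion cross-section = 0.11 × 0.69 = 0.0759 mm².
v_max = Q/A = 26.2/0.0759 = 345.19 mm/s → 345 mm/s.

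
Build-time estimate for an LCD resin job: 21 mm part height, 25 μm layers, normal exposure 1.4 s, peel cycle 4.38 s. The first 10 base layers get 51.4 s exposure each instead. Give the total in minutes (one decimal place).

Layers = ⌈21/0.025⌉ = 840.
Base layers: 10 × (51.4 + 4.38) → 557.8 s.
Remaining layers = 830 × (1.4 + 4.38) = 4797.4 s.
Total = 557.8 + 4797.4 = 5355.2 s = 89.3 minutes.

89.3 minutes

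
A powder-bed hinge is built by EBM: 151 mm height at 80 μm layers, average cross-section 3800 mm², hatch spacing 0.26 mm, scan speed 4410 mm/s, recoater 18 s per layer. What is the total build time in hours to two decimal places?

Layer count = ceil(151 / 0.08) = 1888.
Hatch length per layer = 3800 / 0.26 = 14615.4 mm.
Beam time per layer: 14615.4 / 4410 → 3.3141 s.
Time per layer = 3.3141 + 18, so 21.3141 s.
Build time = 1888 × 21.3141 = 40241.0208 s = 11.18 hours.

11.18 hours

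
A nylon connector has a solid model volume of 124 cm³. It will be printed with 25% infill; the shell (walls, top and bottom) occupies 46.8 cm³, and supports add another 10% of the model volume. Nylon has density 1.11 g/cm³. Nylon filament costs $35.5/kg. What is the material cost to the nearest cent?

$3.09

Interior volume = 124 − 46.8 = 77.2 cm³.
Infill deposited = 0.25 × 77.2, so 19.3 cm³.
Support = 0.10 × 124, so 12.4 cm³.
Total printed volume = 46.8 + 19.3 + 12.4, so 78.5 cm³.
Mass = 78.5 × 1.11, so 87.135 g.
Cost = 87.135 g / 1000 × $35.5/kg = $3.09.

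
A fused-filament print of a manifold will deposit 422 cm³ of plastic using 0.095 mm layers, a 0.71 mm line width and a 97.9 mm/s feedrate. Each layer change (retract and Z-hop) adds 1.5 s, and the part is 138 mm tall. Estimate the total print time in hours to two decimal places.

18.36 hours

Extrusion cross-section = 0.095 × 0.71 = 0.06745 mm².
Path length: 422000 mm³ / 0.06745 mm² → 6256486.3 mm.
Time extruding = 6256486.3 / 97.9, so 63906.9 s.
Number of layers: 138 / 0.095 → 1453 (rounded up).
Non-print overhead: 1453 × 1.5 → 2179.5 s.
Total = 63906.9 + 2179.5 = 66086.4 s = 18.36 hours.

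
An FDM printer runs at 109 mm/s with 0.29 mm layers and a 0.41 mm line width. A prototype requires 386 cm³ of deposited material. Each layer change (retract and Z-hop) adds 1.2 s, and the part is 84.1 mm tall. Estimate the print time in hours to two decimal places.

8.37 hours

Extrusion cross-section = 0.29 × 0.41 = 0.1189 mm².
Toolpath length = 386 cm³ / 0.1189 mm² = 386000 / 0.1189 = 3246425.6 mm.
Print-move time = 3246425.6 / 109 = 29783.7 s.
Layer count = ceil(84.1 / 0.29) = 290.
Layer-change overhead: 290 × 1.2 → 348 s.
Total = 29783.7 + 348 = 30131.7 s = 8.37 hours.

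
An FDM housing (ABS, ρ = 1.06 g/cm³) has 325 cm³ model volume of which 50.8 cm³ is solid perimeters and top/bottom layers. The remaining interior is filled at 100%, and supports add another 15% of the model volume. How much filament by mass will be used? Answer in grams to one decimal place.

Interior volume = 325 − 50.8, so 274.2 cm³.
Infill deposited = 1.00 × 274.2 = 274.2 cm³.
Support = 0.15 × 325 = 48.75 cm³.
Deposited volume: 50.8 + 274.2 + 48.75 → 373.75 cm³.
Mass = 373.75 × 1.06 = 396.175 g.

396.2 g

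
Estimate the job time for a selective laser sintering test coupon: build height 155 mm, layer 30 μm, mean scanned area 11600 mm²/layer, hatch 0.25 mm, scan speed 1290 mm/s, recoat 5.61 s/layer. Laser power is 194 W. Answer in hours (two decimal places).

Layer count = ceil(155 / 0.03) = 5167.
Per-layer scan distance: 11600 / 0.25 → 46400 mm.
Scan time per layer = 46400 / 1290 = 35.969 s.
Layer cycle = 35.969 + 5.61 = 41.579 s.
Build time = 5167 × 41.579 = 214838.693 s = 59.68 hours.

59.68 hours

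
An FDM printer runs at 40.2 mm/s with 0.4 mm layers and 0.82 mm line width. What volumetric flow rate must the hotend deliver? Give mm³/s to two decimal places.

A = 0.4 × 0.82, so 0.328 mm².
Q = v·A = 40.2 × 0.328 = 13.19 mm³/s.

13.19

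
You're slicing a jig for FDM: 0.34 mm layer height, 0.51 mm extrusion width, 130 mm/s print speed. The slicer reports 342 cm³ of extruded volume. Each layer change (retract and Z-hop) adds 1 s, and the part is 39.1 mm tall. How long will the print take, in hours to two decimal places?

Line area = 0.34 × 0.51 = 0.1734 mm².
Path length: 342000 mm³ / 0.1734 mm² → 1972318.3 mm.
Time extruding = 1972318.3 / 130, so 15171.7 s.
Layers = ⌈39.1/0.34⌉ = 115.
Non-print overhead: 115 × 1 → 115 s.
Total = 15171.7 + 115 = 15286.7 s = 4.25 hours.

4.25 hours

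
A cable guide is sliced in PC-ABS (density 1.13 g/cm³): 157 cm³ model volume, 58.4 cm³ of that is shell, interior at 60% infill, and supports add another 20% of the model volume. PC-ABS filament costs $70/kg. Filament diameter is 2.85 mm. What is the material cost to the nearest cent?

Interior volume = 157 − 58.4, so 98.6 cm³.
Infill volume = 0.60 × 98.6, so 59.16 cm³.
Support: 0.20 × 157 → 31.4 cm³.
Total extruded = 58.4 + 59.16 + 31.4 = 148.96 cm³.
Mass: 148.96 × 1.13 → 168.3248 g.
Cost = 168.3248 g / 1000 × $70/kg = $11.78.

$11.78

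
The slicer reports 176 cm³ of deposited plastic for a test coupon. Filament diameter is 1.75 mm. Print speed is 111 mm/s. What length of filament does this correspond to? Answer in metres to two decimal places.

A = π r² = π × 0.875² = 2.4053 mm².
L = 176000 mm³ / 2.4053 mm² = 73171.75 mm, i.e. 73.17 m.

73.17 m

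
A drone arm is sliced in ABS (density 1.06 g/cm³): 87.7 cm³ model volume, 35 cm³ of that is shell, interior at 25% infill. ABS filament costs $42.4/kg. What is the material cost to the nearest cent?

Infill region = 87.7 − 35, so 52.7 cm³.
Infill deposited = 0.25 × 52.7 = 13.175 cm³.
Deposited volume: 35 + 13.175 → 48.175 cm³.
Mass: 48.175 × 1.06 → 51.0655 g.
At $42.4/kg: 51.0655/1000 × 42.4 = $2.17.

$2.17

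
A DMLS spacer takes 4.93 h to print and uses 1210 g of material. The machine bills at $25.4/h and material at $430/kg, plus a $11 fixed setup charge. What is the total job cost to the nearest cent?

$656.52

Machine cost = 25.4 × 4.93 = $125.222.
Material charge = 430 × 1210/1000, so $520.30.
Adding setup: 125.222 + 520.30 + 11 → 656.522 ≈ $656.52.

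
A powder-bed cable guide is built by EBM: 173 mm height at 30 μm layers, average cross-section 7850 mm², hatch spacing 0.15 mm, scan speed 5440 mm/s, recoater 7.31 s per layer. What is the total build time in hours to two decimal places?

Layers = ⌈173/0.03⌉ = 5767.
Hatch length per layer = 7850 / 0.15 = 52333.3 mm.
Scan time per layer = 52333.3 / 5440, so 9.6201 s.
Layer cycle = 9.6201 + 7.31, so 16.9301 s.
5767 layers × 16.9301 s/layer = 97635.8867 s, i.e. 27.12 hours.

27.12 hours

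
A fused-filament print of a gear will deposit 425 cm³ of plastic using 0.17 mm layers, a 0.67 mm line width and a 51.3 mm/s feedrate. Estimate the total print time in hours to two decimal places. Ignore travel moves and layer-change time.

20.20 hours

Bead cross-section: 0.17 × 0.67 → 0.1139 mm².
Total extruded path = 425000/0.1139 = 3731343.3 mm.
Time extruding: 3731343.3 / 51.3 → 72735.7 s.
Converting: 72735.7 s = 20.20 hours.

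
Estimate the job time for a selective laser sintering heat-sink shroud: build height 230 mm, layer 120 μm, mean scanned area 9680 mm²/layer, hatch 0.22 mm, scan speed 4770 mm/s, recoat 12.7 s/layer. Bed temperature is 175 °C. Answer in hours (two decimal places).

Layer count = ceil(230 / 0.12) = 1917.
Per-layer scan distance: 9680 / 0.22 → 44000 mm.
Per-layer scan time = 44000 / 4770 = 9.2243 s.
Time per layer = 9.2243 + 12.7, so 21.9243 s.
Total: 1917 × 21.9243 s = 42028.8831 s → 11.67 hours.

11.67 hours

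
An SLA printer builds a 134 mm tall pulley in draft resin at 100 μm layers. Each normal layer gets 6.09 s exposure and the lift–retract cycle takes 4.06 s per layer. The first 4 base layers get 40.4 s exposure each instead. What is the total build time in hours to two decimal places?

Layers = ⌈134/0.1⌉ = 1340.
Burn-in layers: 4 × (40.4 + 4.06) → 177.84 s.
Normal layers: 1336 × (6.09 + 4.06) → 13560.4 s.
Total = 177.84 + 13560.4 = 13738.24 s = 3.82 hours.

3.82 hours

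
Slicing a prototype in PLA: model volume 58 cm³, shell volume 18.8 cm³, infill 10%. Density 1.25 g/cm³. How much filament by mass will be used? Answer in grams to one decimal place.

28.4 g

Infill region = 58 − 18.8 = 39.2 cm³.
Infill volume: 0.10 × 39.2 → 3.92 cm³.
Total extruded = 18.8 + 3.92, so 22.72 cm³.
Mass = 22.72 × 1.25 = 28.4 g.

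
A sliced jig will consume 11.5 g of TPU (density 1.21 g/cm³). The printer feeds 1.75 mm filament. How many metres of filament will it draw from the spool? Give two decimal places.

3.95 m

Volume = 11.5 g / 1.21 g·cm⁻³ = 9.5041 cm³ = 9504.1 mm³.
Filament cross-section = π × (1.75/2)² = 2.4053 mm².
Length = 9504.1 / 2.4053 = 3951.32 mm = 3.95 m.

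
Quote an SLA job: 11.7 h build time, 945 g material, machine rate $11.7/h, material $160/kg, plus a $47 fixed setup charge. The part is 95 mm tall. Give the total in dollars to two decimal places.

Machine cost = 11.7 × 11.7, so $136.89.
Feedstock cost = 160 × 945/1000 = $151.20.
Total = 136.89 + 151.20 + 47 = $335.09.

$335.09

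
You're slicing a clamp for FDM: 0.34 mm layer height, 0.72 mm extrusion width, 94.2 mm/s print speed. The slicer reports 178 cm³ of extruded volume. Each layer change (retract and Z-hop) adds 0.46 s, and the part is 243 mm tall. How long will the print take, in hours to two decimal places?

2.24 hours

Line area = 0.34 × 0.72 = 0.2448 mm².
Total extruded path = 178000/0.2448 = 727124.2 mm.
Extrusion time = 727124.2 / 94.2 = 7718.9 s.
Number of layers: 243 / 0.34 → 715 (rounded up).
Z-hop total = 715 × 0.46 = 328.9 s.
Altogether 7718.9 + 328.9 = 8047.8 s, i.e. 2.24 hours.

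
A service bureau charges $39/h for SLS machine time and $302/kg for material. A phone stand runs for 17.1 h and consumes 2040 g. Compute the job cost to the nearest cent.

$1282.98

Machine cost: 39 × 17.1 → $666.90.
Material cost = 302 × 2040/1000 = $616.08.
Total = 666.90 + 616.08 = $1282.98.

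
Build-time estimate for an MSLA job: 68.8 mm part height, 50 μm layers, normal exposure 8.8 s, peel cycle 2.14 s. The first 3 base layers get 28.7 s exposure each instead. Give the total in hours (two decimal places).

Layers = ⌈68.8/0.05⌉ = 1376.
Burn-in layers = 3 × (28.7 + 2.14) = 92.52 s.
Regular layers: 1373 × (8.8 + 2.14) → 15020.62 s.
Sum: 92.52 + 15020.62 = 15113.14 s → 4.20 hours.

4.20 hours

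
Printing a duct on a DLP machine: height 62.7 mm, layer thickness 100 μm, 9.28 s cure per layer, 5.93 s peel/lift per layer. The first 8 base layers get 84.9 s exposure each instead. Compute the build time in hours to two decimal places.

Layers = ⌈62.7/0.1⌉ = 627.
Bottom layers = 8 × (84.9 + 5.93) = 726.64 s.
Normal layers = 619 × (9.28 + 5.93), so 9414.99 s.
Total = 726.64 + 9414.99 = 10141.63 s = 2.82 hours.

2.82 hours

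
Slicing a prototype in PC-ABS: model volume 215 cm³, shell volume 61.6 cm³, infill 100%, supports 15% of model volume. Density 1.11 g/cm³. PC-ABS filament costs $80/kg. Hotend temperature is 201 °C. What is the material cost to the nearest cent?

$21.96

Interior volume = 215 − 61.6, so 153.4 cm³.
Deposited infill = 1.00 × 153.4 = 153.4 cm³.
Support: 0.15 × 215 → 32.25 cm³.
Total extruded = 61.6 + 153.4 + 32.25 = 247.25 cm³.
Mass = 247.25 × 1.11, so 274.4475 g.
At $80/kg: 274.4475/1000 × 80 = $21.96.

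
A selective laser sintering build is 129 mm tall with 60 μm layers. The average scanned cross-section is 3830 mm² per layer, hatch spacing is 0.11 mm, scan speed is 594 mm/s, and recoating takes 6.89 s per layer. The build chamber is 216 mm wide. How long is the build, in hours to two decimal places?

39.12 hours

Layers = ⌈129/0.06⌉ = 2150.
Per-layer scan distance = 3830 / 0.11, so 34818.2 mm.
Per-layer scan time = 34818.2 / 594, so 58.6165 s.
Per-layer time = 58.6165 + 6.89, so 65.5065 s.
Total: 2150 × 65.5065 s = 140838.975 s → 39.12 hours.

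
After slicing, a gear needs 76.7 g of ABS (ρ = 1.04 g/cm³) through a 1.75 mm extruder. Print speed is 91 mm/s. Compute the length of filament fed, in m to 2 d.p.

Volume = 76.7 g / 1.04 g·cm⁻³ = 73.75 cm³ = 73750 mm³.
Cross-section of 1.75 mm filament: π·(1.75/2)² = 2.4053 mm².
L = V/A = 73750/2.4053 = 30661.46 mm → 30.66 m.

30.66 m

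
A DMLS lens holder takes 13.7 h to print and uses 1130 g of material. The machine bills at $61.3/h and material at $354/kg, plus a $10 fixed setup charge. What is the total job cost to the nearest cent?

$1249.83

Time charge = 61.3 × 13.7 = $839.81.
Feedstock cost = 354 × 1130/1000 = $400.02.
Adding setup: 839.81 + 400.02 + 10 → $1249.83.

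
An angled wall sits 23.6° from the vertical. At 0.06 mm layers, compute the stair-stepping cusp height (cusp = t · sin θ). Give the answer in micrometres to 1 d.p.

h_c = t·sin θ = 0.06 × 0.4003 = 0.024018 mm (24.0 μm).

24.0 μm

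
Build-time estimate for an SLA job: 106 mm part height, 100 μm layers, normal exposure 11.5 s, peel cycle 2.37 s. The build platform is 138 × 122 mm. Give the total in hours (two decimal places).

Layer count = ceil(106 / 0.1) = 1060.
Per-layer time = 11.5 + 2.37, so 13.87 s.
Build time: 1060 × 13.87 s = 14702.2 s, i.e. 4.08 hours.

4.08 hours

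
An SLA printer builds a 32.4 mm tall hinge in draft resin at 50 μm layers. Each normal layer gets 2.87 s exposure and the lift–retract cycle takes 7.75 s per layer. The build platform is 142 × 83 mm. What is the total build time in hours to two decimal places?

1.91 hours

Number of layers: 32.4 / 0.05 → 648 (rounded up).
Cycle time: 2.87 + 7.75 → 10.62 s.
Build time: 648 × 10.62 s = 6881.76 s, i.e. 1.91 hours.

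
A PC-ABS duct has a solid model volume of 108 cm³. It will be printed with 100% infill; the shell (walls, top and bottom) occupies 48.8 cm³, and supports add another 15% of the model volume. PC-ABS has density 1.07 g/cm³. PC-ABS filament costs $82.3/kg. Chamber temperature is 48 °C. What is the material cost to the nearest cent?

Interior volume = 108 − 48.8, so 59.2 cm³.
Infill volume = 1.00 × 59.2, so 59.2 cm³.
Support = 0.15 × 108, so 16.2 cm³.
Total extruded: 48.8 + 59.2 + 16.2 → 124.2 cm³.
Mass: 124.2 × 1.07 → 132.894 g.
Cost = 132.894 g / 1000 × $82.3/kg = $10.94.

$10.94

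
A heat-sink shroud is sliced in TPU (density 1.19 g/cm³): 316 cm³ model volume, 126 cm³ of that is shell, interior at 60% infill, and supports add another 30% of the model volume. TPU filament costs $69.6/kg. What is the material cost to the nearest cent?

Infill region = 316 − 126 = 190 cm³.
Deposited infill = 0.60 × 190, so 114 cm³.
Support = 0.30 × 316 = 94.8 cm³.
Total printed volume: 126 + 114 + 94.8 → 334.8 cm³.
Mass: 334.8 × 1.19 → 398.412 g.
Cost = 398.412 g / 1000 × $69.6/kg = $27.73.

$27.73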